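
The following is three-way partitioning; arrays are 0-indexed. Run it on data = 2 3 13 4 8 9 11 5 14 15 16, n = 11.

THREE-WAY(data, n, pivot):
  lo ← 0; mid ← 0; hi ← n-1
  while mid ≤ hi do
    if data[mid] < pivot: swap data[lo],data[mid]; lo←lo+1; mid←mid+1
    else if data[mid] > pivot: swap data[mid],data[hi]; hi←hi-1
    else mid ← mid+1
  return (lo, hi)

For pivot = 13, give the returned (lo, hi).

(7, 7)

pivot = 13; lo=0, mid=0, hi=10
data[mid]=2<13: swap data[0],data[0]; lo=1,mid=1 → 2 3 13 4 8 9 11 5 14 15 16
data[mid]=3<13: swap data[1],data[1]; lo=2,mid=2 → 2 3 13 4 8 9 11 5 14 15 16
data[mid]=13=13: mid=3
data[mid]=4<13: swap data[2],data[3]; lo=3,mid=4 → 2 3 4 13 8 9 11 5 14 15 16
data[mid]=8<13: swap data[3],data[4]; lo=4,mid=5 → 2 3 4 8 13 9 11 5 14 15 16
data[mid]=9<13: swap data[4],data[5]; lo=5,mid=6 → 2 3 4 8 9 13 11 5 14 15 16
data[mid]=11<13: swap data[5],data[6]; lo=6,mid=7 → 2 3 4 8 9 11 13 5 14 15 16
data[mid]=5<13: swap data[6],data[7]; lo=7,mid=8 → 2 3 4 8 9 11 5 13 14 15 16
data[mid]=14>13: swap data[8],data[10]; hi=9 → 2 3 4 8 9 11 5 13 16 15 14
data[mid]=16>13: swap data[8],data[9]; hi=8 → 2 3 4 8 9 11 5 13 15 16 14
data[mid]=15>13: swap data[8],data[8]; hi=7 → 2 3 4 8 9 11 5 13 15 16 14
end: lo=7, hi=7; data = 2 3 4 8 9 11 5 13 15 16 14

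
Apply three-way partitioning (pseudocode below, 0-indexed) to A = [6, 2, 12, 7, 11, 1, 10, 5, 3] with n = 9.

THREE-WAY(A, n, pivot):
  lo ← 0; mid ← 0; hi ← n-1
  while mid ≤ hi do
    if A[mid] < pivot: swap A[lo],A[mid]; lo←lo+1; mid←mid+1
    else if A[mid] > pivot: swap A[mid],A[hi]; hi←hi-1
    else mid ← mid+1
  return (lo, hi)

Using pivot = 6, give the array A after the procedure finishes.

[2, 3, 5, 1, 6, 10, 11, 7, 12]

pivot = 6; lo=0, mid=0, hi=8
A[mid]=6=6: mid=1
A[mid]=2<6: swap A[0],A[1]; lo=1,mid=2 → [2, 6, 12, 7, 11, 1, 10, 5, 3]
A[mid]=12>6: swap A[2],A[8]; hi=7 → [2, 6, 3, 7, 11, 1, 10, 5, 12]
A[mid]=3<6: swap A[1],A[2]; lo=2,mid=3 → [2, 3, 6, 7, 11, 1, 10, 5, 12]
A[mid]=7>6: swap A[3],A[7]; hi=6 → [2, 3, 6, 5, 11, 1, 10, 7, 12]
A[mid]=5<6: swap A[2],A[3]; lo=3,mid=4 → [2, 3, 5, 6, 11, 1, 10, 7, 12]
A[mid]=11>6: swap A[4],A[6]; hi=5 → [2, 3, 5, 6, 10, 1, 11, 7, 12]
A[mid]=10>6: swap A[4],A[5]; hi=4 → [2, 3, 5, 6, 1, 10, 11, 7, 12]
A[mid]=1<6: swap A[3],A[4]; lo=4,mid=5 → [2, 3, 5, 1, 6, 10, 11, 7, 12]
end: lo=4, hi=4; A = [2, 3, 5, 1, 6, 10, 11, 7, 12]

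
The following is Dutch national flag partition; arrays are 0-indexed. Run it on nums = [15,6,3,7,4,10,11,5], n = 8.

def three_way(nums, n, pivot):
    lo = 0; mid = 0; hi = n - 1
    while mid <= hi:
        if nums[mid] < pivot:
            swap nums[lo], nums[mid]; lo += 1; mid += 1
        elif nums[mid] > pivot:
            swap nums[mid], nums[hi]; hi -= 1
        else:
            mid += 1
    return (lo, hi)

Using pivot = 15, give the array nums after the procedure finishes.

[6,3,7,4,10,11,5,15]

pivot = 15; lo=0, mid=0, hi=7
nums[mid]=15=15: mid=1
nums[mid]=6<15: swap nums[0],nums[1]; lo=1,mid=2 → [6,15,3,7,4,10,11,5]
nums[mid]=3<15: swap nums[1],nums[2]; lo=2,mid=3 → [6,3,15,7,4,10,11,5]
nums[mid]=7<15: swap nums[2],nums[3]; lo=3,mid=4 → [6,3,7,15,4,10,11,5]
nums[mid]=4<15: swap nums[3],nums[4]; lo=4,mid=5 → [6,3,7,4,15,10,11,5]
nums[mid]=10<15: swap nums[4],nums[5]; lo=5,mid=6 → [6,3,7,4,10,15,11,5]
nums[mid]=11<15: swap nums[5],nums[6]; lo=6,mid=7 → [6,3,7,4,10,11,15,5]
nums[mid]=5<15: swap nums[6],nums[7]; lo=7,mid=8 → [6,3,7,4,10,11,5,15]
end: lo=7, hi=7; nums = [6,3,7,4,10,11,5,15]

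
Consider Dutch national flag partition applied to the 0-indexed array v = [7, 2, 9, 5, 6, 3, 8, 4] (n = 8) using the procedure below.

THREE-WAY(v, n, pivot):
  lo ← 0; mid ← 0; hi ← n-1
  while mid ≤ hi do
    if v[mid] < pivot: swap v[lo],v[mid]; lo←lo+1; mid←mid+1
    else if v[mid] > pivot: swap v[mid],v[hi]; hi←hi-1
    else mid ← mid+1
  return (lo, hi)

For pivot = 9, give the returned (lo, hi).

pivot = 9; lo=0, mid=0, hi=7
v[mid]=7<9: swap v[0],v[0]; lo=1,mid=1 → [7, 2, 9, 5, 6, 3, 8, 4]
v[mid]=2<9: swap v[1],v[1]; lo=2,mid=2 → [7, 2, 9, 5, 6, 3, 8, 4]
v[mid]=9=9: mid=3
v[mid]=5<9: swap v[2],v[3]; lo=3,mid=4 → [7, 2, 5, 9, 6, 3, 8, 4]
v[mid]=6<9: swap v[3],v[4]; lo=4,mid=5 → [7, 2, 5, 6, 9, 3, 8, 4]
v[mid]=3<9: swap v[4],v[5]; lo=5,mid=6 → [7, 2, 5, 6, 3, 9, 8, 4]
v[mid]=8<9: swap v[5],v[6]; lo=6,mid=7 → [7, 2, 5, 6, 3, 8, 9, 4]
v[mid]=4<9: swap v[6],v[7]; lo=7,mid=8 → [7, 2, 5, 6, 3, 8, 4, 9]
end: lo=7, hi=7; v = [7, 2, 5, 6, 3, 8, 4, 9]

(7, 7)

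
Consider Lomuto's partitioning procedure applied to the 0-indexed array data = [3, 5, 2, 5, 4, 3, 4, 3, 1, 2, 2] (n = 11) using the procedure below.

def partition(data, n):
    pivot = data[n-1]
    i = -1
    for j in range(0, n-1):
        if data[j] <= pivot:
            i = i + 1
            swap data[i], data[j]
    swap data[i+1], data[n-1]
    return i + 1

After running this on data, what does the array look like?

[2, 1, 2, 2, 4, 3, 4, 3, 5, 3, 5]

pivot=2, i=-1
j=0: 3>2, skip
j=1: 5>2, skip
j=2: 2≤2, i=0, swap(0,2) ⇒ [2, 5, 3, 5, 4, 3, 4, 3, 1, 2, 2]
j=3: 5>2, skip
j=4: 4>2, skip
j=5: 3>2, skip
j=6: 4>2, skip
j=7: 3>2, skip
j=8: 1≤2, i=1, swap(1,8) ⇒ [2, 1, 3, 5, 4, 3, 4, 3, 5, 2, 2]
j=9: 2≤2, i=2, swap(2,9) ⇒ [2, 1, 2, 5, 4, 3, 4, 3, 5, 3, 2]
swap(3,10) ⇒ [2, 1, 2, 2, 4, 3, 4, 3, 5, 3, 5]; return 3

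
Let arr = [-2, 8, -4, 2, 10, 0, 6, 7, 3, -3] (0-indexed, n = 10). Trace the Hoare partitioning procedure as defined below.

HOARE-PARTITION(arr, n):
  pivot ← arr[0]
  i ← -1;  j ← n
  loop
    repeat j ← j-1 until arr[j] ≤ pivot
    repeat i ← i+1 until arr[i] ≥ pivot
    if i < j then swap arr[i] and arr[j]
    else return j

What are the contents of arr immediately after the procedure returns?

pivot = arr[0] = -2; i = -1, j = 10
j→9 (arr[9]=-3≤-2), i→0 (arr[0]=-2≥-2); i<j, swap → [-3, 8, -4, 2, 10, 0, 6, 7, 3, -2]
j→2 (arr[2]=-4≤-2), i→1 (arr[1]=8≥-2); i<j, swap → [-3, -4, 8, 2, 10, 0, 6, 7, 3, -2]
j→1, i→2; i≥j, return j=1. arr = [-3, -4, 8, 2, 10, 0, 6, 7, 3, -2]

[-3, -4, 8, 2, 10, 0, 6, 7, 3, -2]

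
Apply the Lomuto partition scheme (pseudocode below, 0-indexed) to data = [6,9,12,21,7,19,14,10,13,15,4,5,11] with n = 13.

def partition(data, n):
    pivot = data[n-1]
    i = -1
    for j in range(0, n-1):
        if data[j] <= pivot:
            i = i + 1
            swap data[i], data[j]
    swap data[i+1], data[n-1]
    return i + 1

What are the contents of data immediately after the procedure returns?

[6,9,7,10,4,5,11,21,13,15,12,19,14]

pivot = data[12] = 11; i = -1
j=0: data[0]=6 ≤ 11 → i=0, swap data[0],data[0] (no change) → [6,9,12,21,7,19,14,10,13,15,4,5,11]
j=1: data[1]=9 ≤ 11 → i=1, swap data[1],data[1] (no change) → [6,9,12,21,7,19,14,10,13,15,4,5,11]
j=2: data[2]=12 > 11 → no swap
j=3: data[3]=21 > 11 → no swap
j=4: data[4]=7 ≤ 11 → i=2, swap data[2],data[4] → [6,9,7,21,12,19,14,10,13,15,4,5,11]
j=5: data[5]=19 > 11 → no swap
j=6: data[6]=14 > 11 → no swap
j=7: data[7]=10 ≤ 11 → i=3, swap data[3],data[7] → [6,9,7,10,12,19,14,21,13,15,4,5,11]
j=8: data[8]=13 > 11 → no swap
j=9: data[9]=15 > 11 → no swap
j=10: data[10]=4 ≤ 11 → i=4, swap data[4],data[10] → [6,9,7,10,4,19,14,21,13,15,12,5,11]
j=11: data[11]=5 ≤ 11 → i=5, swap data[5],data[11] → [6,9,7,10,4,5,14,21,13,15,12,19,11]
final swap data[6],data[12] → [6,9,7,10,4,5,11,21,13,15,12,19,14]; return 6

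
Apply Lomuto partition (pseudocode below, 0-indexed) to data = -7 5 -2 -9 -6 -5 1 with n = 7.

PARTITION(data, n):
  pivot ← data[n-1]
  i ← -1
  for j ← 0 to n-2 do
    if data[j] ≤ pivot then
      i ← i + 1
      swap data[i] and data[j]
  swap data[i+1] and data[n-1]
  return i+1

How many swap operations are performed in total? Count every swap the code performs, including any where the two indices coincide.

6

pivot = data[6] = 1; i = -1
j=0: data[0]=-7 ≤ 1 → i=0, swap data[0],data[0] (no change) → -7 5 -2 -9 -6 -5 1
j=1: data[1]=5 > 1 → no swap
j=2: data[2]=-2 ≤ 1 → i=1, swap data[1],data[2] → -7 -2 5 -9 -6 -5 1
j=3: data[3]=-9 ≤ 1 → i=2, swap data[2],data[3] → -7 -2 -9 5 -6 -5 1
j=4: data[4]=-6 ≤ 1 → i=3, swap data[3],data[4] → -7 -2 -9 -6 5 -5 1
j=5: data[5]=-5 ≤ 1 → i=4, swap data[4],data[5] → -7 -2 -9 -6 -5 5 1
final swap data[5],data[6] → -7 -2 -9 -6 -5 1 5; return 5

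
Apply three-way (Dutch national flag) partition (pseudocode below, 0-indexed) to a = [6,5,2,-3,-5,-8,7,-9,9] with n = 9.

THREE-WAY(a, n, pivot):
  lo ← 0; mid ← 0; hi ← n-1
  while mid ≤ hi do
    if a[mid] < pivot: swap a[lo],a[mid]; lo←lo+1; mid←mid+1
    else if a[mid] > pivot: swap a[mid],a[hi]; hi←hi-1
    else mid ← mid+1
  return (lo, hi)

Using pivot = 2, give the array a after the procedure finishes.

[-9,-8,-3,-5,2,7,5,9,6]

pivot = 2; lo=0, mid=0, hi=8
a[mid]=6>2: swap a[0],a[8]; hi=7 → [9,5,2,-3,-5,-8,7,-9,6]
a[mid]=9>2: swap a[0],a[7]; hi=6 → [-9,5,2,-3,-5,-8,7,9,6]
a[mid]=-9<2: swap a[0],a[0]; lo=1,mid=1 → [-9,5,2,-3,-5,-8,7,9,6]
a[mid]=5>2: swap a[1],a[6]; hi=5 → [-9,7,2,-3,-5,-8,5,9,6]
a[mid]=7>2: swap a[1],a[5]; hi=4 → [-9,-8,2,-3,-5,7,5,9,6]
a[mid]=-8<2: swap a[1],a[1]; lo=2,mid=2 → [-9,-8,2,-3,-5,7,5,9,6]
a[mid]=2=2: mid=3
a[mid]=-3<2: swap a[2],a[3]; lo=3,mid=4 → [-9,-8,-3,2,-5,7,5,9,6]
a[mid]=-5<2: swap a[3],a[4]; lo=4,mid=5 → [-9,-8,-3,-5,2,7,5,9,6]
end: lo=4, hi=4; a = [-9,-8,-3,-5,2,7,5,9,6]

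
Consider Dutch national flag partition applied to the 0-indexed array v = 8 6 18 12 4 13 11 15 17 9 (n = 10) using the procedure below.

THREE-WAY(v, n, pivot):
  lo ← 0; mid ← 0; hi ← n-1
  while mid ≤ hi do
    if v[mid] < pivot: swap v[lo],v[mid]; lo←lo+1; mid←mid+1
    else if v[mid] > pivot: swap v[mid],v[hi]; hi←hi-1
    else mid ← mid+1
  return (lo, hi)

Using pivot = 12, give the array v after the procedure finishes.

pivot = 12; lo=0, mid=0, hi=9
v[mid]=8<12: swap v[0],v[0]; lo=1,mid=1 → 8 6 18 12 4 13 11 15 17 9
v[mid]=6<12: swap v[1],v[1]; lo=2,mid=2 → 8 6 18 12 4 13 11 15 17 9
v[mid]=18>12: swap v[2],v[9]; hi=8 → 8 6 9 12 4 13 11 15 17 18
v[mid]=9<12: swap v[2],v[2]; lo=3,mid=3 → 8 6 9 12 4 13 11 15 17 18
v[mid]=12=12: mid=4
v[mid]=4<12: swap v[3],v[4]; lo=4,mid=5 → 8 6 9 4 12 13 11 15 17 18
v[mid]=13>12: swap v[5],v[8]; hi=7 → 8 6 9 4 12 17 11 15 13 18
v[mid]=17>12: swap v[5],v[7]; hi=6 → 8 6 9 4 12 15 11 17 13 18
v[mid]=15>12: swap v[5],v[6]; hi=5 → 8 6 9 4 12 11 15 17 13 18
v[mid]=11<12: swap v[4],v[5]; lo=5,mid=6 → 8 6 9 4 11 12 15 17 13 18
end: lo=5, hi=5; v = 8 6 9 4 11 12 15 17 13 18

8 6 9 4 11 12 15 17 13 18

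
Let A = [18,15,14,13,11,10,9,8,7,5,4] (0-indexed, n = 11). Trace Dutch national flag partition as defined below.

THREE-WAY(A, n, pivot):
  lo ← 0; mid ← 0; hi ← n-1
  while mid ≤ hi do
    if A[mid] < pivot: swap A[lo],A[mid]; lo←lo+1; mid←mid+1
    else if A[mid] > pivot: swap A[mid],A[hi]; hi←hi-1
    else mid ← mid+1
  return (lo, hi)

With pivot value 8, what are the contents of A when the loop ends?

pivot = 8; lo=0, mid=0, hi=10
A[mid]=18>8: swap A[0],A[10]; hi=9 → [4,15,14,13,11,10,9,8,7,5,18]
A[mid]=4<8: swap A[0],A[0]; lo=1,mid=1 → [4,15,14,13,11,10,9,8,7,5,18]
A[mid]=15>8: swap A[1],A[9]; hi=8 → [4,5,14,13,11,10,9,8,7,15,18]
A[mid]=5<8: swap A[1],A[1]; lo=2,mid=2 → [4,5,14,13,11,10,9,8,7,15,18]
A[mid]=14>8: swap A[2],A[8]; hi=7 → [4,5,7,13,11,10,9,8,14,15,18]
A[mid]=7<8: swap A[2],A[2]; lo=3,mid=3 → [4,5,7,13,11,10,9,8,14,15,18]
A[mid]=13>8: swap A[3],A[7]; hi=6 → [4,5,7,8,11,10,9,13,14,15,18]
A[mid]=8=8: mid=4
A[mid]=11>8: swap A[4],A[6]; hi=5 → [4,5,7,8,9,10,11,13,14,15,18]
A[mid]=9>8: swap A[4],A[5]; hi=4 → [4,5,7,8,10,9,11,13,14,15,18]
A[mid]=10>8: swap A[4],A[4]; hi=3 → [4,5,7,8,10,9,11,13,14,15,18]
end: lo=3, hi=3; A = [4,5,7,8,10,9,11,13,14,15,18]

[4,5,7,8,10,9,11,13,14,15,18]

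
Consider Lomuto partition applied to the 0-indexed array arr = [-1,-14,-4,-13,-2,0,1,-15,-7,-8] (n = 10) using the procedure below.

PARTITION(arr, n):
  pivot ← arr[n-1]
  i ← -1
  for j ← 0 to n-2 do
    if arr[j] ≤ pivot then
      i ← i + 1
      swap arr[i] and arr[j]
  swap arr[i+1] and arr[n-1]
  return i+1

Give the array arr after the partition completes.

pivot=-8, i=-1
j=0: -1>-8, skip
j=1: -14≤-8, i=0, swap(0,1) ⇒ [-14,-1,-4,-13,-2,0,1,-15,-7,-8]
j=2: -4>-8, skip
j=3: -13≤-8, i=1, swap(1,3) ⇒ [-14,-13,-4,-1,-2,0,1,-15,-7,-8]
j=4: -2>-8, skip
j=5: 0>-8, skip
j=6: 1>-8, skip
j=7: -15≤-8, i=2, swap(2,7) ⇒ [-14,-13,-15,-1,-2,0,1,-4,-7,-8]
j=8: -7>-8, skip
swap(3,9) ⇒ [-14,-13,-15,-8,-2,0,1,-4,-7,-1]; return 3

[-14,-13,-15,-8,-2,0,1,-4,-7,-1]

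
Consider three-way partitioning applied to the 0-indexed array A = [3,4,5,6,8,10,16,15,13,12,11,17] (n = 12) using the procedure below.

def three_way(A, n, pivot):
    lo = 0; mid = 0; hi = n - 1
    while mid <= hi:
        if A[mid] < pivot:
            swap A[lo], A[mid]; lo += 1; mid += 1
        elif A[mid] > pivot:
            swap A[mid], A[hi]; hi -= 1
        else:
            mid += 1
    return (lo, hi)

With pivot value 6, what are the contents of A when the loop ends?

lo=0 mid=0 hi=11
3<6: swap(0,0), lo=1 mid=1 ⇒ [3,4,5,6,8,10,16,15,13,12,11,17]
4<6: swap(1,1), lo=2 mid=2 ⇒ [3,4,5,6,8,10,16,15,13,12,11,17]
5<6: swap(2,2), lo=3 mid=3 ⇒ [3,4,5,6,8,10,16,15,13,12,11,17]
6=6: mid=4
8>6: swap(4,11), hi=10 ⇒ [3,4,5,6,17,10,16,15,13,12,11,8]
17>6: swap(4,10), hi=9 ⇒ [3,4,5,6,11,10,16,15,13,12,17,8]
11>6: swap(4,9), hi=8 ⇒ [3,4,5,6,12,10,16,15,13,11,17,8]
12>6: swap(4,8), hi=7 ⇒ [3,4,5,6,13,10,16,15,12,11,17,8]
13>6: swap(4,7), hi=6 ⇒ [3,4,5,6,15,10,16,13,12,11,17,8]
15>6: swap(4,6), hi=5 ⇒ [3,4,5,6,16,10,15,13,12,11,17,8]
16>6: swap(4,5), hi=4 ⇒ [3,4,5,6,10,16,15,13,12,11,17,8]
10>6: swap(4,4), hi=3 ⇒ [3,4,5,6,10,16,15,13,12,11,17,8]
done. lo=3 hi=3; A=[3,4,5,6,10,16,15,13,12,11,17,8]

[3,4,5,6,10,16,15,13,12,11,17,8]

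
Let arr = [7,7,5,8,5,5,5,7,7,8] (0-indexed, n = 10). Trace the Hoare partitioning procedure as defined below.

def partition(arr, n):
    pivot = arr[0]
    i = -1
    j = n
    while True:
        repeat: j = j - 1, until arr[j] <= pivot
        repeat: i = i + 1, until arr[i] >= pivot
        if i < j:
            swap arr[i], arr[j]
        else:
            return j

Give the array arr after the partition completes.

[7,7,5,5,5,5,8,7,7,8]

pivot=7
j stops at 8 (7), i stops at 0 (7); swap ⇒ [7,7,5,8,5,5,5,7,7,8]
j stops at 7 (7), i stops at 1 (7); swap ⇒ [7,7,5,8,5,5,5,7,7,8]
j stops at 6 (5), i stops at 3 (8); swap ⇒ [7,7,5,5,5,5,8,7,7,8]
j stops at 5, i stops at 6; i≥j ⇒ return 5. arr=[7,7,5,5,5,5,8,7,7,8]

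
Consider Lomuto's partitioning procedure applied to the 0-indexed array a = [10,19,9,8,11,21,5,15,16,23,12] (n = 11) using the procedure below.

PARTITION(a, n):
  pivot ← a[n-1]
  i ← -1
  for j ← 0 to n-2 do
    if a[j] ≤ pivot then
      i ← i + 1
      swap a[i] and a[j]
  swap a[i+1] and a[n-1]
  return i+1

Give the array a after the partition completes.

[10,9,8,11,5,12,19,15,16,23,21]

pivot=12, i=-1
j=0: 10≤12, i=0, swap(0,0) ⇒ [10,19,9,8,11,21,5,15,16,23,12]
j=1: 19>12, skip
j=2: 9≤12, i=1, swap(1,2) ⇒ [10,9,19,8,11,21,5,15,16,23,12]
j=3: 8≤12, i=2, swap(2,3) ⇒ [10,9,8,19,11,21,5,15,16,23,12]
j=4: 11≤12, i=3, swap(3,4) ⇒ [10,9,8,11,19,21,5,15,16,23,12]
j=5: 21>12, skip
j=6: 5≤12, i=4, swap(4,6) ⇒ [10,9,8,11,5,21,19,15,16,23,12]
j=7: 15>12, skip
j=8: 16>12, skip
j=9: 23>12, skip
swap(5,10) ⇒ [10,9,8,11,5,12,19,15,16,23,21]; return 5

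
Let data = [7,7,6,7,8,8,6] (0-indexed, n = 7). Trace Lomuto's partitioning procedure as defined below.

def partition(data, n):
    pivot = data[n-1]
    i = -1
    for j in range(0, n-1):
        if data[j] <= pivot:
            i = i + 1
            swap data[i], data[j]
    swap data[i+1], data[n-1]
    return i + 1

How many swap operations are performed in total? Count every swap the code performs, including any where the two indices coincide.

2

pivot = data[6] = 6; i = -1
j=0: data[0]=7 > 6 → no swap
j=1: data[1]=7 > 6 → no swap
j=2: data[2]=6 ≤ 6 → i=0, swap data[0],data[2] → [6,7,7,7,8,8,6]
j=3: data[3]=7 > 6 → no swap
j=4: data[4]=8 > 6 → no swap
j=5: data[5]=8 > 6 → no swap
final swap data[1],data[6] → [6,6,7,7,8,8,7]; return 1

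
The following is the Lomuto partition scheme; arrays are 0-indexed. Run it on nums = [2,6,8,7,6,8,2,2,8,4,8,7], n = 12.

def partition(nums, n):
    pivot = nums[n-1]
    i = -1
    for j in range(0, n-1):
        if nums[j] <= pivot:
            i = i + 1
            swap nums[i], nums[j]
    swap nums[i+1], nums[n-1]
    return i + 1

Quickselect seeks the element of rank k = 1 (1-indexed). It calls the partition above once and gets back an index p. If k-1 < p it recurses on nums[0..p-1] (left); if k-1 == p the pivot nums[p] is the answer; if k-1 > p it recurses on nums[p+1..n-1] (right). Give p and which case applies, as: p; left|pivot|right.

pivot=7, i=-1
j=0: 2≤7, i=0, swap(0,0) ⇒ [2,6,8,7,6,8,2,2,8,4,8,7]
j=1: 6≤7, i=1, swap(1,1) ⇒ [2,6,8,7,6,8,2,2,8,4,8,7]
j=2: 8>7, skip
j=3: 7≤7, i=2, swap(2,3) ⇒ [2,6,7,8,6,8,2,2,8,4,8,7]
j=4: 6≤7, i=3, swap(3,4) ⇒ [2,6,7,6,8,8,2,2,8,4,8,7]
j=5: 8>7, skip
j=6: 2≤7, i=4, swap(4,6) ⇒ [2,6,7,6,2,8,8,2,8,4,8,7]
j=7: 2≤7, i=5, swap(5,7) ⇒ [2,6,7,6,2,2,8,8,8,4,8,7]
j=8: 8>7, skip
j=9: 4≤7, i=6, swap(6,9) ⇒ [2,6,7,6,2,2,4,8,8,8,8,7]
j=10: 8>7, skip
swap(7,11) ⇒ [2,6,7,6,2,2,4,7,8,8,8,8]; return 7
p = 7; k-1 = 0 < 7 ⇒ left

7; left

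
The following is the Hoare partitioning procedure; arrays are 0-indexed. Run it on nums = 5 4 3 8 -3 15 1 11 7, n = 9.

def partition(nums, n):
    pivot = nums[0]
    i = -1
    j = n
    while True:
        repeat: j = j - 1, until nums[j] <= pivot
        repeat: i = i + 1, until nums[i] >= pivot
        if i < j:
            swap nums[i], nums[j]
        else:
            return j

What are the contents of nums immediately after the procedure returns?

1 4 3 -3 8 15 5 11 7

pivot=5
j stops at 6 (1), i stops at 0 (5); swap ⇒ 1 4 3 8 -3 15 5 11 7
j stops at 4 (-3), i stops at 3 (8); swap ⇒ 1 4 3 -3 8 15 5 11 7
j stops at 3, i stops at 4; i≥j ⇒ return 3. nums=1 4 3 -3 8 15 5 11 7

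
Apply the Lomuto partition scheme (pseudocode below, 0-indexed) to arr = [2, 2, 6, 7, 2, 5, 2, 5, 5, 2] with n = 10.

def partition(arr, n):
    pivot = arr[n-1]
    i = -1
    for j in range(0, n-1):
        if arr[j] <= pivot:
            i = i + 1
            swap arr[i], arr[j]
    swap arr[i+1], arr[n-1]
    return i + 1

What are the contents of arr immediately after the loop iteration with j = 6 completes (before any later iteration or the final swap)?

[2, 2, 2, 2, 6, 5, 7, 5, 5, 2]

pivot = arr[9] = 2; i = -1
j=0: arr[0]=2 ≤ 2 → i=0, swap arr[0],arr[0] (no change) → [2, 2, 6, 7, 2, 5, 2, 5, 5, 2]
j=1: arr[1]=2 ≤ 2 → i=1, swap arr[1],arr[1] (no change) → [2, 2, 6, 7, 2, 5, 2, 5, 5, 2]
j=2: arr[2]=6 > 2 → no swap
j=3: arr[3]=7 > 2 → no swap
j=4: arr[4]=2 ≤ 2 → i=2, swap arr[2],arr[4] → [2, 2, 2, 7, 6, 5, 2, 5, 5, 2]
j=5: arr[5]=5 > 2 → no swap
j=6: arr[6]=2 ≤ 2 → i=3, swap arr[3],arr[6] → [2, 2, 2, 2, 6, 5, 7, 5, 5, 2]
(after j=6) arr = [2, 2, 2, 2, 6, 5, 7, 5, 5, 2]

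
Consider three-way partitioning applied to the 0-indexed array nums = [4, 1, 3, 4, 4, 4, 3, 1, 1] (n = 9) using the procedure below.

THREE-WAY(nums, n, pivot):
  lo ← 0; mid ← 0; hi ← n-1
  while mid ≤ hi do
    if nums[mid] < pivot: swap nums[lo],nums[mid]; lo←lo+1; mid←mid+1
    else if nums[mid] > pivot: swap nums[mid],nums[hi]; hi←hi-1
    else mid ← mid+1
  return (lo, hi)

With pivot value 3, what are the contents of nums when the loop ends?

pivot = 3; lo=0, mid=0, hi=8
nums[mid]=4>3: swap nums[0],nums[8]; hi=7 → [1, 1, 3, 4, 4, 4, 3, 1, 4]
nums[mid]=1<3: swap nums[0],nums[0]; lo=1,mid=1 → [1, 1, 3, 4, 4, 4, 3, 1, 4]
nums[mid]=1<3: swap nums[1],nums[1]; lo=2,mid=2 → [1, 1, 3, 4, 4, 4, 3, 1, 4]
nums[mid]=3=3: mid=3
nums[mid]=4>3: swap nums[3],nums[7]; hi=6 → [1, 1, 3, 1, 4, 4, 3, 4, 4]
nums[mid]=1<3: swap nums[2],nums[3]; lo=3,mid=4 → [1, 1, 1, 3, 4, 4, 3, 4, 4]
nums[mid]=4>3: swap nums[4],nums[6]; hi=5 → [1, 1, 1, 3, 3, 4, 4, 4, 4]
nums[mid]=3=3: mid=5
nums[mid]=4>3: swap nums[5],nums[5]; hi=4 → [1, 1, 1, 3, 3, 4, 4, 4, 4]
end: lo=3, hi=4; nums = [1, 1, 1, 3, 3, 4, 4, 4, 4]

[1, 1, 1, 3, 3, 4, 4, 4, 4]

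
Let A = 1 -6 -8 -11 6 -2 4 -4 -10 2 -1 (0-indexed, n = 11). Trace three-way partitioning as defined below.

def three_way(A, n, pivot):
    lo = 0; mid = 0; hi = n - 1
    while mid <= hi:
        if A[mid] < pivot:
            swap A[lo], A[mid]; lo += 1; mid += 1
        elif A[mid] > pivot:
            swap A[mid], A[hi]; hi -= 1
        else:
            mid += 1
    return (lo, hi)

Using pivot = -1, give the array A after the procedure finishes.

pivot = -1; lo=0, mid=0, hi=10
A[mid]=1>-1: swap A[0],A[10]; hi=9 → -1 -6 -8 -11 6 -2 4 -4 -10 2 1
A[mid]=-1=-1: mid=1
A[mid]=-6<-1: swap A[0],A[1]; lo=1,mid=2 → -6 -1 -8 -11 6 -2 4 -4 -10 2 1
A[mid]=-8<-1: swap A[1],A[2]; lo=2,mid=3 → -6 -8 -1 -11 6 -2 4 -4 -10 2 1
A[mid]=-11<-1: swap A[2],A[3]; lo=3,mid=4 → -6 -8 -11 -1 6 -2 4 -4 -10 2 1
A[mid]=6>-1: swap A[4],A[9]; hi=8 → -6 -8 -11 -1 2 -2 4 -4 -10 6 1
A[mid]=2>-1: swap A[4],A[8]; hi=7 → -6 -8 -11 -1 -10 -2 4 -4 2 6 1
A[mid]=-10<-1: swap A[3],A[4]; lo=4,mid=5 → -6 -8 -11 -10 -1 -2 4 -4 2 6 1
A[mid]=-2<-1: swap A[4],A[5]; lo=5,mid=6 → -6 -8 -11 -10 -2 -1 4 -4 2 6 1
A[mid]=4>-1: swap A[6],A[7]; hi=6 → -6 -8 -11 -10 -2 -1 -4 4 2 6 1
A[mid]=-4<-1: swap A[5],A[6]; lo=6,mid=7 → -6 -8 -11 -10 -2 -4 -1 4 2 6 1
end: lo=6, hi=6; A = -6 -8 -11 -10 -2 -4 -1 4 2 6 1

-6 -8 -11 -10 -2 -4 -1 4 2 6 1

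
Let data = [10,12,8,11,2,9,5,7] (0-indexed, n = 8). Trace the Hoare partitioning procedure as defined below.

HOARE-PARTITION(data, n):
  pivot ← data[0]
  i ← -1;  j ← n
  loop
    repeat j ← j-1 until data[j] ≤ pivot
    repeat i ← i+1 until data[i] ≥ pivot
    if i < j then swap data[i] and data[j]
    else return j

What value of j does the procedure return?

4

pivot=10
j stops at 7 (7), i stops at 0 (10); swap ⇒ [7,12,8,11,2,9,5,10]
j stops at 6 (5), i stops at 1 (12); swap ⇒ [7,5,8,11,2,9,12,10]
j stops at 5 (9), i stops at 3 (11); swap ⇒ [7,5,8,9,2,11,12,10]
j stops at 4, i stops at 5; i≥j ⇒ return 4. data=[7,5,8,9,2,11,12,10]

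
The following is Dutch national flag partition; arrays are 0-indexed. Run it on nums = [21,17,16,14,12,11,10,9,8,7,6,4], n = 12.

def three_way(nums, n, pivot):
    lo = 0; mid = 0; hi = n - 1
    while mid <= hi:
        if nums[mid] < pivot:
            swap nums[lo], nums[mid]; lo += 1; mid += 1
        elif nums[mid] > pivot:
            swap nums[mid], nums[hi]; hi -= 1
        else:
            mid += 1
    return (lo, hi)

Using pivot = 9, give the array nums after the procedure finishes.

[4,6,7,8,9,10,11,12,14,16,17,21]

lo=0 mid=0 hi=11
21>9: swap(0,11), hi=10 ⇒ [4,17,16,14,12,11,10,9,8,7,6,21]
4<9: swap(0,0), lo=1 mid=1 ⇒ [4,17,16,14,12,11,10,9,8,7,6,21]
17>9: swap(1,10), hi=9 ⇒ [4,6,16,14,12,11,10,9,8,7,17,21]
6<9: swap(1,1), lo=2 mid=2 ⇒ [4,6,16,14,12,11,10,9,8,7,17,21]
16>9: swap(2,9), hi=8 ⇒ [4,6,7,14,12,11,10,9,8,16,17,21]
7<9: swap(2,2), lo=3 mid=3 ⇒ [4,6,7,14,12,11,10,9,8,16,17,21]
14>9: swap(3,8), hi=7 ⇒ [4,6,7,8,12,11,10,9,14,16,17,21]
8<9: swap(3,3), lo=4 mid=4 ⇒ [4,6,7,8,12,11,10,9,14,16,17,21]
12>9: swap(4,7), hi=6 ⇒ [4,6,7,8,9,11,10,12,14,16,17,21]
9=9: mid=5
11>9: swap(5,6), hi=5 ⇒ [4,6,7,8,9,10,11,12,14,16,17,21]
10>9: swap(5,5), hi=4 ⇒ [4,6,7,8,9,10,11,12,14,16,17,21]
done. lo=4 hi=4; nums=[4,6,7,8,9,10,11,12,14,16,17,21]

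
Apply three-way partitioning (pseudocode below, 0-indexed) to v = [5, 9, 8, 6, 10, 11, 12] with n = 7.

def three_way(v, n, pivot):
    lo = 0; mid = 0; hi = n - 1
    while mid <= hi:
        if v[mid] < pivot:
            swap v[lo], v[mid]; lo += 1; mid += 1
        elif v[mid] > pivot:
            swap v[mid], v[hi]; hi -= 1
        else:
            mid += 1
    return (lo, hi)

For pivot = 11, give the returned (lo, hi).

(5, 5)

lo=0 mid=0 hi=6
5<11: swap(0,0), lo=1 mid=1 ⇒ [5, 9, 8, 6, 10, 11, 12]
9<11: swap(1,1), lo=2 mid=2 ⇒ [5, 9, 8, 6, 10, 11, 12]
8<11: swap(2,2), lo=3 mid=3 ⇒ [5, 9, 8, 6, 10, 11, 12]
6<11: swap(3,3), lo=4 mid=4 ⇒ [5, 9, 8, 6, 10, 11, 12]
10<11: swap(4,4), lo=5 mid=5 ⇒ [5, 9, 8, 6, 10, 11, 12]
11=11: mid=6
12>11: swap(6,6), hi=5 ⇒ [5, 9, 8, 6, 10, 11, 12]
done. lo=5 hi=5; v=[5, 9, 8, 6, 10, 11, 12]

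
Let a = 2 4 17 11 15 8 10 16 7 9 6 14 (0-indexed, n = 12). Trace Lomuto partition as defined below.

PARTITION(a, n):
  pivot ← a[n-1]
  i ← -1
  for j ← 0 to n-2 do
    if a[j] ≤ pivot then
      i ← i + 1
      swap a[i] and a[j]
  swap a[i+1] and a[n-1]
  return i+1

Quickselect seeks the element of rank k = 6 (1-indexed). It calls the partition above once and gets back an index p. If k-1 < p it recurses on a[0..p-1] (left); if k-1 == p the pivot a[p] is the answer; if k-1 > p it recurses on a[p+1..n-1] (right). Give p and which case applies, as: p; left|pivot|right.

8; left

pivot = a[11] = 14; i = -1
j=0: a[0]=2 ≤ 14 → i=0, swap a[0],a[0] (no change) → 2 4 17 11 15 8 10 16 7 9 6 14
j=1: a[1]=4 ≤ 14 → i=1, swap a[1],a[1] (no change) → 2 4 17 11 15 8 10 16 7 9 6 14
j=2: a[2]=17 > 14 → no swap
j=3: a[3]=11 ≤ 14 → i=2, swap a[2],a[3] → 2 4 11 17 15 8 10 16 7 9 6 14
j=4: a[4]=15 > 14 → no swap
j=5: a[5]=8 ≤ 14 → i=3, swap a[3],a[5] → 2 4 11 8 15 17 10 16 7 9 6 14
j=6: a[6]=10 ≤ 14 → i=4, swap a[4],a[6] → 2 4 11 8 10 17 15 16 7 9 6 14
j=7: a[7]=16 > 14 → no swap
j=8: a[8]=7 ≤ 14 → i=5, swap a[5],a[8] → 2 4 11 8 10 7 15 16 17 9 6 14
j=9: a[9]=9 ≤ 14 → i=6, swap a[6],a[9] → 2 4 11 8 10 7 9 16 17 15 6 14
j=10: a[10]=6 ≤ 14 → i=7, swap a[7],a[10] → 2 4 11 8 10 7 9 6 17 15 16 14
final swap a[8],a[11] → 2 4 11 8 10 7 9 6 14 15 16 17; return 8
p = 8; k-1 = 5 < 8 ⇒ left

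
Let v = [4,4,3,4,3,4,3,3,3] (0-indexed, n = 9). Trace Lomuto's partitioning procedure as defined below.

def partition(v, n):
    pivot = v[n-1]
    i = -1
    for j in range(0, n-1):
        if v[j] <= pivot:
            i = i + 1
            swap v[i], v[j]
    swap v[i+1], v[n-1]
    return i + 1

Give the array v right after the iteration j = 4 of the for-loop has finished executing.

pivot = v[8] = 3; i = -1
j=0: v[0]=4 > 3 → no swap
j=1: v[1]=4 > 3 → no swap
j=2: v[2]=3 ≤ 3 → i=0, swap v[0],v[2] → [3,4,4,4,3,4,3,3,3]
j=3: v[3]=4 > 3 → no swap
j=4: v[4]=3 ≤ 3 → i=1, swap v[1],v[4] → [3,3,4,4,4,4,3,3,3]
(after j=4) v = [3,3,4,4,4,4,3,3,3]

[3,3,4,4,4,4,3,3,3]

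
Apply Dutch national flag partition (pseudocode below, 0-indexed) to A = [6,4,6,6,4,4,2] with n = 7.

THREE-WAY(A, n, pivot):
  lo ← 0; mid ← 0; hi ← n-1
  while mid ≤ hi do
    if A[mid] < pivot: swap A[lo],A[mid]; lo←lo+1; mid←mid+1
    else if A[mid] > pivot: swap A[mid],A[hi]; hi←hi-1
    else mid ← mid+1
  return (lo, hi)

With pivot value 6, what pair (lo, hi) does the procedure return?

(4, 6)

lo=0 mid=0 hi=6
6=6: mid=1
4<6: swap(0,1), lo=1 mid=2 ⇒ [4,6,6,6,4,4,2]
6=6: mid=3
6=6: mid=4
4<6: swap(1,4), lo=2 mid=5 ⇒ [4,4,6,6,6,4,2]
4<6: swap(2,5), lo=3 mid=6 ⇒ [4,4,4,6,6,6,2]
2<6: swap(3,6), lo=4 mid=7 ⇒ [4,4,4,2,6,6,6]
done. lo=4 hi=6; A=[4,4,4,2,6,6,6]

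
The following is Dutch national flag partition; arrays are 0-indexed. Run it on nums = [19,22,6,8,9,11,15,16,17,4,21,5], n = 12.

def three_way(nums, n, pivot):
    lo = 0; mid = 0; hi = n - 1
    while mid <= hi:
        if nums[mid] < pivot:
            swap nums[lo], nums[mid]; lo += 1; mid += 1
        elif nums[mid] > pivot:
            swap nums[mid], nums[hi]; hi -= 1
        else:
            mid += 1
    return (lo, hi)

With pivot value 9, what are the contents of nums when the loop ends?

[5,4,6,8,9,15,16,17,11,21,22,19]

pivot = 9; lo=0, mid=0, hi=11
nums[mid]=19>9: swap nums[0],nums[11]; hi=10 → [5,22,6,8,9,11,15,16,17,4,21,19]
nums[mid]=5<9: swap nums[0],nums[0]; lo=1,mid=1 → [5,22,6,8,9,11,15,16,17,4,21,19]
nums[mid]=22>9: swap nums[1],nums[10]; hi=9 → [5,21,6,8,9,11,15,16,17,4,22,19]
nums[mid]=21>9: swap nums[1],nums[9]; hi=8 → [5,4,6,8,9,11,15,16,17,21,22,19]
nums[mid]=4<9: swap nums[1],nums[1]; lo=2,mid=2 → [5,4,6,8,9,11,15,16,17,21,22,19]
nums[mid]=6<9: swap nums[2],nums[2]; lo=3,mid=3 → [5,4,6,8,9,11,15,16,17,21,22,19]
nums[mid]=8<9: swap nums[3],nums[3]; lo=4,mid=4 → [5,4,6,8,9,11,15,16,17,21,22,19]
nums[mid]=9=9: mid=5
nums[mid]=11>9: swap nums[5],nums[8]; hi=7 → [5,4,6,8,9,17,15,16,11,21,22,19]
nums[mid]=17>9: swap nums[5],nums[7]; hi=6 → [5,4,6,8,9,16,15,17,11,21,22,19]
nums[mid]=16>9: swap nums[5],nums[6]; hi=5 → [5,4,6,8,9,15,16,17,11,21,22,19]
nums[mid]=15>9: swap nums[5],nums[5]; hi=4 → [5,4,6,8,9,15,16,17,11,21,22,19]
end: lo=4, hi=4; nums = [5,4,6,8,9,15,16,17,11,21,22,19]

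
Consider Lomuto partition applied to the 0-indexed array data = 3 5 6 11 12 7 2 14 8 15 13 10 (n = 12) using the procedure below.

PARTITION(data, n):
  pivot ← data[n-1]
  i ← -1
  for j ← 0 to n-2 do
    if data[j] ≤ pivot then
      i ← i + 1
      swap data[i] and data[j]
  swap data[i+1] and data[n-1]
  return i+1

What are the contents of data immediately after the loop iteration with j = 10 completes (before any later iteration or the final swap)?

3 5 6 7 2 8 12 14 11 15 13 10

pivot=10, i=-1
j=0: 3≤10, i=0, swap(0,0) ⇒ 3 5 6 11 12 7 2 14 8 15 13 10
j=1: 5≤10, i=1, swap(1,1) ⇒ 3 5 6 11 12 7 2 14 8 15 13 10
j=2: 6≤10, i=2, swap(2,2) ⇒ 3 5 6 11 12 7 2 14 8 15 13 10
j=3: 11>10, skip
j=4: 12>10, skip
j=5: 7≤10, i=3, swap(3,5) ⇒ 3 5 6 7 12 11 2 14 8 15 13 10
j=6: 2≤10, i=4, swap(4,6) ⇒ 3 5 6 7 2 11 12 14 8 15 13 10
j=7: 14>10, skip
j=8: 8≤10, i=5, swap(5,8) ⇒ 3 5 6 7 2 8 12 14 11 15 13 10
j=9: 15>10, skip
j=10: 13>10, skip
(after j=10) data = 3 5 6 7 2 8 12 14 11 15 13 10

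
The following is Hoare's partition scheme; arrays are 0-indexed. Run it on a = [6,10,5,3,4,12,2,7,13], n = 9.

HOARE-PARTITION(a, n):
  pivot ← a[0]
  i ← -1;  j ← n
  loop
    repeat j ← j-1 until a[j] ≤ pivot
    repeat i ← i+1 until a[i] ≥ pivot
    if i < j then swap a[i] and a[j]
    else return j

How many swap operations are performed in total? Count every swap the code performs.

pivot=6
j stops at 6 (2), i stops at 0 (6); swap ⇒ [2,10,5,3,4,12,6,7,13]
j stops at 4 (4), i stops at 1 (10); swap ⇒ [2,4,5,3,10,12,6,7,13]
j stops at 3, i stops at 4; i≥j ⇒ return 3. a=[2,4,5,3,10,12,6,7,13]

2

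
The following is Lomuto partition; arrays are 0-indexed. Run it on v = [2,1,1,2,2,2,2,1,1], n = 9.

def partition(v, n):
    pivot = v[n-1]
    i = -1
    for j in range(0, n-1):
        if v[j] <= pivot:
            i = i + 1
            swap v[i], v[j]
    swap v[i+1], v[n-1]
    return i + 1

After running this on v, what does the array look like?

[1,1,1,1,2,2,2,2,2]

pivot=1, i=-1
j=0: 2>1, skip
j=1: 1≤1, i=0, swap(0,1) ⇒ [1,2,1,2,2,2,2,1,1]
j=2: 1≤1, i=1, swap(1,2) ⇒ [1,1,2,2,2,2,2,1,1]
j=3: 2>1, skip
j=4: 2>1, skip
j=5: 2>1, skip
j=6: 2>1, skip
j=7: 1≤1, i=2, swap(2,7) ⇒ [1,1,1,2,2,2,2,2,1]
swap(3,8) ⇒ [1,1,1,1,2,2,2,2,2]; return 3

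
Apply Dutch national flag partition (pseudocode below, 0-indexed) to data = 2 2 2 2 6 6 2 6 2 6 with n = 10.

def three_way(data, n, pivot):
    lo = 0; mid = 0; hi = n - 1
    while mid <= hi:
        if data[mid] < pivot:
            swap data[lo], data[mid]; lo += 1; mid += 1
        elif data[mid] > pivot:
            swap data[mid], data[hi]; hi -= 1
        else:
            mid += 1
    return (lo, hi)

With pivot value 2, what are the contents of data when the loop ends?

pivot = 2; lo=0, mid=0, hi=9
data[mid]=2=2: mid=1
data[mid]=2=2: mid=2
data[mid]=2=2: mid=3
data[mid]=2=2: mid=4
data[mid]=6>2: swap data[4],data[9]; hi=8 → 2 2 2 2 6 6 2 6 2 6
data[mid]=6>2: swap data[4],data[8]; hi=7 → 2 2 2 2 2 6 2 6 6 6
data[mid]=2=2: mid=5
data[mid]=6>2: swap data[5],data[7]; hi=6 → 2 2 2 2 2 6 2 6 6 6
data[mid]=6>2: swap data[5],data[6]; hi=5 → 2 2 2 2 2 2 6 6 6 6
data[mid]=2=2: mid=6
end: lo=0, hi=5; data = 2 2 2 2 2 2 6 6 6 6

2 2 2 2 2 2 6 6 6 6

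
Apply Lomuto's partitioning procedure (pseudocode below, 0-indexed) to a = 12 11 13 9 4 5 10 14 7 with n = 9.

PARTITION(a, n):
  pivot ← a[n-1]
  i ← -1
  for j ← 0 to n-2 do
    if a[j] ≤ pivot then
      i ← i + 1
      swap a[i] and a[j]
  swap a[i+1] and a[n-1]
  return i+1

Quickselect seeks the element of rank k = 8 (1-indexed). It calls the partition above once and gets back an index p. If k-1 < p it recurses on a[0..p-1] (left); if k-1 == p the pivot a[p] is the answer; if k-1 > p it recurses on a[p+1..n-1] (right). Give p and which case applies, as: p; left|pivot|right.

2; right

pivot = a[8] = 7; i = -1
j=0: a[0]=12 > 7 → no swap
j=1: a[1]=11 > 7 → no swap
j=2: a[2]=13 > 7 → no swap
j=3: a[3]=9 > 7 → no swap
j=4: a[4]=4 ≤ 7 → i=0, swap a[0],a[4] → 4 11 13 9 12 5 10 14 7
j=5: a[5]=5 ≤ 7 → i=1, swap a[1],a[5] → 4 5 13 9 12 11 10 14 7
j=6: a[6]=10 > 7 → no swap
j=7: a[7]=14 > 7 → no swap
final swap a[2],a[8] → 4 5 7 9 12 11 10 14 13; return 2
p = 2; k-1 = 7 > 2 ⇒ right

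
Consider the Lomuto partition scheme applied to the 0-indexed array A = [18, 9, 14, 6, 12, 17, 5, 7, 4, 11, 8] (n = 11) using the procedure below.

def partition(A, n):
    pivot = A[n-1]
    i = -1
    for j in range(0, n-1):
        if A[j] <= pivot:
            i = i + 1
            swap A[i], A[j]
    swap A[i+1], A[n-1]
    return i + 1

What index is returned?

4

pivot = A[10] = 8; i = -1
j=0: A[0]=18 > 8 → no swap
j=1: A[1]=9 > 8 → no swap
j=2: A[2]=14 > 8 → no swap
j=3: A[3]=6 ≤ 8 → i=0, swap A[0],A[3] → [6, 9, 14, 18, 12, 17, 5, 7, 4, 11, 8]
j=4: A[4]=12 > 8 → no swap
j=5: A[5]=17 > 8 → no swap
j=6: A[6]=5 ≤ 8 → i=1, swap A[1],A[6] → [6, 5, 14, 18, 12, 17, 9, 7, 4, 11, 8]
j=7: A[7]=7 ≤ 8 → i=2, swap A[2],A[7] → [6, 5, 7, 18, 12, 17, 9, 14, 4, 11, 8]
j=8: A[8]=4 ≤ 8 → i=3, swap A[3],A[8] → [6, 5, 7, 4, 12, 17, 9, 14, 18, 11, 8]
j=9: A[9]=11 > 8 → no swap
final swap A[4],A[10] → [6, 5, 7, 4, 8, 17, 9, 14, 18, 11, 12]; return 4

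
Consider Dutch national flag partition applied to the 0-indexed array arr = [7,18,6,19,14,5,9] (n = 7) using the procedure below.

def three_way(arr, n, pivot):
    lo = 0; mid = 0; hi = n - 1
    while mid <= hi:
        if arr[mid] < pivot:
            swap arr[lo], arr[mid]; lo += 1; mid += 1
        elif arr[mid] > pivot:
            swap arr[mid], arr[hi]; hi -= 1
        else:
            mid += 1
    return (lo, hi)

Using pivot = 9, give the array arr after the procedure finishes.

pivot = 9; lo=0, mid=0, hi=6
arr[mid]=7<9: swap arr[0],arr[0]; lo=1,mid=1 → [7,18,6,19,14,5,9]
arr[mid]=18>9: swap arr[1],arr[6]; hi=5 → [7,9,6,19,14,5,18]
arr[mid]=9=9: mid=2
arr[mid]=6<9: swap arr[1],arr[2]; lo=2,mid=3 → [7,6,9,19,14,5,18]
arr[mid]=19>9: swap arr[3],arr[5]; hi=4 → [7,6,9,5,14,19,18]
arr[mid]=5<9: swap arr[2],arr[3]; lo=3,mid=4 → [7,6,5,9,14,19,18]
arr[mid]=14>9: swap arr[4],arr[4]; hi=3 → [7,6,5,9,14,19,18]
end: lo=3, hi=3; arr = [7,6,5,9,14,19,18]

[7,6,5,9,14,19,18]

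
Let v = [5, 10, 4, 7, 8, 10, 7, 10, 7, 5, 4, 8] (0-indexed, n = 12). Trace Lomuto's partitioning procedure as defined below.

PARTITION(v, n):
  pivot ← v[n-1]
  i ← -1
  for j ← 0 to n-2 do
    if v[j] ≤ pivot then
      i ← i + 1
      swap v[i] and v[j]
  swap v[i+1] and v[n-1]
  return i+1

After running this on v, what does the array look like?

pivot=8, i=-1
j=0: 5≤8, i=0, swap(0,0) ⇒ [5, 10, 4, 7, 8, 10, 7, 10, 7, 5, 4, 8]
j=1: 10>8, skip
j=2: 4≤8, i=1, swap(1,2) ⇒ [5, 4, 10, 7, 8, 10, 7, 10, 7, 5, 4, 8]
j=3: 7≤8, i=2, swap(2,3) ⇒ [5, 4, 7, 10, 8, 10, 7, 10, 7, 5, 4, 8]
j=4: 8≤8, i=3, swap(3,4) ⇒ [5, 4, 7, 8, 10, 10, 7, 10, 7, 5, 4, 8]
j=5: 10>8, skip
j=6: 7≤8, i=4, swap(4,6) ⇒ [5, 4, 7, 8, 7, 10, 10, 10, 7, 5, 4, 8]
j=7: 10>8, skip
j=8: 7≤8, i=5, swap(5,8) ⇒ [5, 4, 7, 8, 7, 7, 10, 10, 10, 5, 4, 8]
j=9: 5≤8, i=6, swap(6,9) ⇒ [5, 4, 7, 8, 7, 7, 5, 10, 10, 10, 4, 8]
j=10: 4≤8, i=7, swap(7,10) ⇒ [5, 4, 7, 8, 7, 7, 5, 4, 10, 10, 10, 8]
swap(8,11) ⇒ [5, 4, 7, 8, 7, 7, 5, 4, 8, 10, 10, 10]; return 8

[5, 4, 7, 8, 7, 7, 5, 4, 8, 10, 10, 10]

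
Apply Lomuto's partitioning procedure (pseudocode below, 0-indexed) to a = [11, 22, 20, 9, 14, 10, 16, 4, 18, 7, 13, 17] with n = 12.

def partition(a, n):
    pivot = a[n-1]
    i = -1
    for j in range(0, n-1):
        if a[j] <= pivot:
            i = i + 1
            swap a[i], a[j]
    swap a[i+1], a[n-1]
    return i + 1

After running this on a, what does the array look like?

[11, 9, 14, 10, 16, 4, 7, 13, 17, 20, 22, 18]

pivot = a[11] = 17; i = -1
j=0: a[0]=11 ≤ 17 → i=0, swap a[0],a[0] (no change) → [11, 22, 20, 9, 14, 10, 16, 4, 18, 7, 13, 17]
j=1: a[1]=22 > 17 → no swap
j=2: a[2]=20 > 17 → no swap
j=3: a[3]=9 ≤ 17 → i=1, swap a[1],a[3] → [11, 9, 20, 22, 14, 10, 16, 4, 18, 7, 13, 17]
j=4: a[4]=14 ≤ 17 → i=2, swap a[2],a[4] → [11, 9, 14, 22, 20, 10, 16, 4, 18, 7, 13, 17]
j=5: a[5]=10 ≤ 17 → i=3, swap a[3],a[5] → [11, 9, 14, 10, 20, 22, 16, 4, 18, 7, 13, 17]
j=6: a[6]=16 ≤ 17 → i=4, swap a[4],a[6] → [11, 9, 14, 10, 16, 22, 20, 4, 18, 7, 13, 17]
j=7: a[7]=4 ≤ 17 → i=5, swap a[5],a[7] → [11, 9, 14, 10, 16, 4, 20, 22, 18, 7, 13, 17]
j=8: a[8]=18 > 17 → no swap
j=9: a[9]=7 ≤ 17 → i=6, swap a[6],a[9] → [11, 9, 14, 10, 16, 4, 7, 22, 18, 20, 13, 17]
j=10: a[10]=13 ≤ 17 → i=7, swap a[7],a[10] → [11, 9, 14, 10, 16, 4, 7, 13, 18, 20, 22, 17]
final swap a[8],a[11] → [11, 9, 14, 10, 16, 4, 7, 13, 17, 20, 22, 18]; return 8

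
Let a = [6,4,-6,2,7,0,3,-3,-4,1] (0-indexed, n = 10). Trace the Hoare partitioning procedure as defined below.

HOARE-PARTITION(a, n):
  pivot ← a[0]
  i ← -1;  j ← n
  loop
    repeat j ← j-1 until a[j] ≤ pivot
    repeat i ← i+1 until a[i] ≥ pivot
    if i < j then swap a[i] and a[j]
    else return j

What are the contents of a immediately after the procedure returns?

[1,4,-6,2,-4,0,3,-3,7,6]

pivot = a[0] = 6; i = -1, j = 10
j→9 (a[9]=1≤6), i→0 (a[0]=6≥6); i<j, swap → [1,4,-6,2,7,0,3,-3,-4,6]
j→8 (a[8]=-4≤6), i→4 (a[4]=7≥6); i<j, swap → [1,4,-6,2,-4,0,3,-3,7,6]
j→7, i→8; i≥j, return j=7. a = [1,4,-6,2,-4,0,3,-3,7,6]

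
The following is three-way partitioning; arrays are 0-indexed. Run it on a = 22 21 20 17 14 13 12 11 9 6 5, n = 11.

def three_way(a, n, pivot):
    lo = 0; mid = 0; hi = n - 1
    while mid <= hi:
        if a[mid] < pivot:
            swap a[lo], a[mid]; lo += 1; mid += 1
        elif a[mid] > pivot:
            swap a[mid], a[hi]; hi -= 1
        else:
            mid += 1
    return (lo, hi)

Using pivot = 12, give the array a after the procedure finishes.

lo=0 mid=0 hi=10
22>12: swap(0,10), hi=9 ⇒ 5 21 20 17 14 13 12 11 9 6 22
5<12: swap(0,0), lo=1 mid=1 ⇒ 5 21 20 17 14 13 12 11 9 6 22
21>12: swap(1,9), hi=8 ⇒ 5 6 20 17 14 13 12 11 9 21 22
6<12: swap(1,1), lo=2 mid=2 ⇒ 5 6 20 17 14 13 12 11 9 21 22
20>12: swap(2,8), hi=7 ⇒ 5 6 9 17 14 13 12 11 20 21 22
9<12: swap(2,2), lo=3 mid=3 ⇒ 5 6 9 17 14 13 12 11 20 21 22
17>12: swap(3,7), hi=6 ⇒ 5 6 9 11 14 13 12 17 20 21 22
11<12: swap(3,3), lo=4 mid=4 ⇒ 5 6 9 11 14 13 12 17 20 21 22
14>12: swap(4,6), hi=5 ⇒ 5 6 9 11 12 13 14 17 20 21 22
12=12: mid=5
13>12: swap(5,5), hi=4 ⇒ 5 6 9 11 12 13 14 17 20 21 22
done. lo=4 hi=4; a=5 6 9 11 12 13 14 17 20 21 22

5 6 9 11 12 13 14 17 20 21 22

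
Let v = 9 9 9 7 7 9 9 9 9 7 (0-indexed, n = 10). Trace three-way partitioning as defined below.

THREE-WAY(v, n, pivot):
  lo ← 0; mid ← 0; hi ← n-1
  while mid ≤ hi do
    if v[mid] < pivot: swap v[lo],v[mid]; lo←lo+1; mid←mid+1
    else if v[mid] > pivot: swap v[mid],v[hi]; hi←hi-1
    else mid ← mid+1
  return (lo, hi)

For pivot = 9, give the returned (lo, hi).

pivot = 9; lo=0, mid=0, hi=9
v[mid]=9=9: mid=1
v[mid]=9=9: mid=2
v[mid]=9=9: mid=3
v[mid]=7<9: swap v[0],v[3]; lo=1,mid=4 → 7 9 9 9 7 9 9 9 9 7
v[mid]=7<9: swap v[1],v[4]; lo=2,mid=5 → 7 7 9 9 9 9 9 9 9 7
v[mid]=9=9: mid=6
v[mid]=9=9: mid=7
v[mid]=9=9: mid=8
v[mid]=9=9: mid=9
v[mid]=7<9: swap v[2],v[9]; lo=3,mid=10 → 7 7 7 9 9 9 9 9 9 9
end: lo=3, hi=9; v = 7 7 7 9 9 9 9 9 9 9

(3, 9)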